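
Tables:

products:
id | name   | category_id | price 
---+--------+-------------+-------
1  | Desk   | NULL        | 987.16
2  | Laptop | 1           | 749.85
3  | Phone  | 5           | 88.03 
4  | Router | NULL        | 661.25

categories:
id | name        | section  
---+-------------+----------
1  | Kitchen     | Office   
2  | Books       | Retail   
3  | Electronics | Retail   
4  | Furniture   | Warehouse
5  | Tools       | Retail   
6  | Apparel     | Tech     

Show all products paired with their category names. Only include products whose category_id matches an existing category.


INNER JOIN keeps only products rows whose category_id matches an id in categories. Walk through each product:
  - product 1 (Desk): category_id=NULL, no match -> dropped
  - product 2 (Laptop): category_id=1 -> matches Kitchen
  - product 3 (Phone): category_id=5 -> matches Tools
  - product 4 (Router): category_id=NULL, no match -> dropped
So 2 of 4 rows are dropped.

SQL:
SELECT a.name, b.name AS category
FROM products a
INNER JOIN categories b ON a.category_id = b.id

Result:
name   | category
-------+---------
Laptop | Kitchen 
Phone  | Tools   


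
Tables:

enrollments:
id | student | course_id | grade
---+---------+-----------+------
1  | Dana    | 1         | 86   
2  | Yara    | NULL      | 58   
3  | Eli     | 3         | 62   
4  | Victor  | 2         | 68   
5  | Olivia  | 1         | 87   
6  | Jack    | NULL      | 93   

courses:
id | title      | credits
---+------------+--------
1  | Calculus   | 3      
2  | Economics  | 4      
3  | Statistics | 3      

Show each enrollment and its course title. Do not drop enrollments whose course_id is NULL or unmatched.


LEFT JOIN keeps every row from enrollments (the left table); where course_id has no match in courses, the course columns become NULL. Walk through each enrollment:
  - enrollment 1 (Dana): course_id=1 -> matches Calculus
  - enrollment 2 (Yara): course_id=NULL, no match -> kept with NULL
  - enrollment 3 (Eli): course_id=3 -> matches Statistics
  - enrollment 4 (Victor): course_id=2 -> matches Economics
  - enrollment 5 (Olivia): course_id=1 -> matches Calculus
  - enrollment 6 (Jack): course_id=NULL, no match -> kept with NULL
All 6 rows appear; 2 have NULL course.

SQL:
SELECT a.student, b.title AS course
FROM enrollments a
LEFT JOIN courses b ON a.course_id = b.id

Result:
student | course    
--------+-----------
Dana    | Calculus  
Yara    | NULL      
Eli     | Statistics
Victor  | Economics 
Olivia  | Calculus  
Jack    | NULL      


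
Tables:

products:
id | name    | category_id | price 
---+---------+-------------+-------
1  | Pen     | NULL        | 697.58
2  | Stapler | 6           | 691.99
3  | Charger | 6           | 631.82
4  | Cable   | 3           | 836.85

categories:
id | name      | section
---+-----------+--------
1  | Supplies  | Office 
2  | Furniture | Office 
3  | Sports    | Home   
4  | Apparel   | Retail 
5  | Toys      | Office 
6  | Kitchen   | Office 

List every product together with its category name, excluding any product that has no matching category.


INNER JOIN keeps only products rows whose category_id matches an id in categories. Walk through each product:
  - product 1 (Pen): category_id=NULL, no match -> dropped
  - product 2 (Stapler): category_id=6 -> matches Kitchen
  - product 3 (Charger): category_id=6 -> matches Kitchen
  - product 4 (Cable): category_id=3 -> matches Sports
So 1 of 4 rows is dropped.

SQL:
SELECT a.name, b.name AS category
FROM products a
INNER JOIN categories b ON a.category_id = b.id

Result:
name    | category
--------+---------
Stapler | Kitchen 
Charger | Kitchen 
Cable   | Sports  


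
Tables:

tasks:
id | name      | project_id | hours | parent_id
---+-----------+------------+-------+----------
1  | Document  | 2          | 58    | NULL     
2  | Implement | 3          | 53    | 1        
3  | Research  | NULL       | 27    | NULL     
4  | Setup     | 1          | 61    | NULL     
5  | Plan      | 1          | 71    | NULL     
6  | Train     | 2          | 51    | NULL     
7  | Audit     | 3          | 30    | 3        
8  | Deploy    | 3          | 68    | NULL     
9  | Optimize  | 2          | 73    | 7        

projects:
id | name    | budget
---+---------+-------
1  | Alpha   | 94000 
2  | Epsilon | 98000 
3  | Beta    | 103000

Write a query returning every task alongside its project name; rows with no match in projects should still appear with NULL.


LEFT JOIN keeps every row from tasks (the left table); where project_id has no match in projects, the project columns become NULL. Walk through each task:
  - task 1 (Document): project_id=2 -> matches Epsilon
  - task 2 (Implement): project_id=3 -> matches Beta
  - task 3 (Research): project_id=NULL, no match -> kept with NULL
  - task 4 (Setup): project_id=1 -> matches Alpha
  - task 5 (Plan): project_id=1 -> matches Alpha
  - task 6 (Train): project_id=2 -> matches Epsilon
  - task 7 (Audit): project_id=3 -> matches Beta
  - task 8 (Deploy): project_id=3 -> matches Beta
  - task 9 (Optimize): project_id=2 -> matches Epsilon
All 9 rows appear; 1 has NULL project.

SQL:
SELECT a.name, b.name AS project
FROM tasks a
LEFT JOIN projects b ON a.project_id = b.id

Result:
name      | project
----------+--------
Document  | Epsilon
Implement | Beta   
Research  | NULL   
Setup     | Alpha  
Plan      | Alpha  
Train     | Epsilon
Audit     | Beta   
Deploy    | Beta   
Optimize  | Epsilon


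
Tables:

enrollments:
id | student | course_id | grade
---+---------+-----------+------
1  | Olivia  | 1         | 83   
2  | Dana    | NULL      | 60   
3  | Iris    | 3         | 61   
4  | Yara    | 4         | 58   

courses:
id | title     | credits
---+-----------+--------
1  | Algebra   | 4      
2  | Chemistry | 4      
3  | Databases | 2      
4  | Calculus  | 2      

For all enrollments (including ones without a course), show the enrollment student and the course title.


LEFT JOIN keeps every row from enrollments (the left table); where course_id has no match in courses, the course columns become NULL. Walk through each enrollment:
  - enrollment 1 (Olivia): course_id=1 -> matches Algebra
  - enrollment 2 (Dana): course_id=NULL, no match -> kept with NULL
  - enrollment 3 (Iris): course_id=3 -> matches Databases
  - enrollment 4 (Yara): course_id=4 -> matches Calculus
All 4 rows appear; 1 has NULL course.

SQL:
SELECT a.student, b.title AS course
FROM enrollments a
LEFT JOIN courses b ON a.course_id = b.id

Result:
student | course   
--------+----------
Olivia  | Algebra  
Dana    | NULL     
Iris    | Databases
Yara    | Calculus 


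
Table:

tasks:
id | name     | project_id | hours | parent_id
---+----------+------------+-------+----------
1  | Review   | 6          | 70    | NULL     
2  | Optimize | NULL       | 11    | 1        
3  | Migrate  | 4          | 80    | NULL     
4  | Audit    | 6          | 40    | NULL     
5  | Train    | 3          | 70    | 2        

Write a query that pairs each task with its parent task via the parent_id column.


This is a self-join: tasks is joined to a second copy of itself, matching each row's parent_id to another row's id. Use LEFT JOIN so rows with parent_id=NULL are kept.
  - task 1 (Review): parent_id=NULL -> NULL
  - task 2 (Optimize): parent_id=1 -> Review
  - task 3 (Migrate): parent_id=NULL -> NULL
  - task 4 (Audit): parent_id=NULL -> NULL
  - task 5 (Train): parent_id=2 -> Optimize

SQL:
SELECT a.name AS item, b.name AS parent
FROM tasks a
LEFT JOIN tasks b ON a.parent_id = b.id

Result:
item     | parent  
---------+---------
Review   | NULL    
Optimize | Review  
Migrate  | NULL    
Audit    | NULL    
Train    | Optimize


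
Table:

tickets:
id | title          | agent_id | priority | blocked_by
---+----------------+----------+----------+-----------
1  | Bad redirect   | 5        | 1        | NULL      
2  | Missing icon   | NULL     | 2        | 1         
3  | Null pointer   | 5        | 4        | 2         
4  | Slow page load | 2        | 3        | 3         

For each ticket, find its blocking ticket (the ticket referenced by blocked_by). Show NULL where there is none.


This is a self-join: tickets is joined to a second copy of itself, matching each row's blocked_by to another row's id. Use LEFT JOIN so rows with blocked_by=NULL are kept.
  - ticket 1 (Bad redirect): blocked_by=NULL -> NULL
  - ticket 2 (Missing icon): blocked_by=1 -> Bad redirect
  - ticket 3 (Null pointer): blocked_by=2 -> Missing icon
  - ticket 4 (Slow page load): blocked_by=3 -> Null pointer

SQL:
SELECT a.title AS item, b.title AS blocked_by
FROM tickets a
LEFT JOIN tickets b ON a.blocked_by = b.id

Result:
item           | blocked_by  
---------------+-------------
Bad redirect   | NULL        
Missing icon   | Bad redirect
Null pointer   | Missing icon
Slow page load | Null pointer


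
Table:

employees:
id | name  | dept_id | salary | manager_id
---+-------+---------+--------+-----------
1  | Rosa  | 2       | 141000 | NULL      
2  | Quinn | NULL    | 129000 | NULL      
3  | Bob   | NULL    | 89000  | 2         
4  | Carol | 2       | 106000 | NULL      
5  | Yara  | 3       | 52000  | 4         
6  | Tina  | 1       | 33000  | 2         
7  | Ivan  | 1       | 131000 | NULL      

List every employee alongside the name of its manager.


This is a self-join: employees is joined to a second copy of itself, matching each row's manager_id to another row's id. Use LEFT JOIN so rows with manager_id=NULL are kept.
  - employee 1 (Rosa): manager_id=NULL -> NULL
  - employee 2 (Quinn): manager_id=NULL -> NULL
  - employee 3 (Bob): manager_id=2 -> Quinn
  - employee 4 (Carol): manager_id=NULL -> NULL
  - employee 5 (Yara): manager_id=4 -> Carol
  - employee 6 (Tina): manager_id=2 -> Quinn
  - employee 7 (Ivan): manager_id=NULL -> NULL

SQL:
SELECT a.name AS item, b.name AS manager
FROM employees a
LEFT JOIN employees b ON a.manager_id = b.id

Result:
item  | manager
------+--------
Rosa  | NULL   
Quinn | NULL   
Bob   | Quinn  
Carol | NULL   
Yara  | Carol  
Tina  | Quinn  
Ivan  | NULL   


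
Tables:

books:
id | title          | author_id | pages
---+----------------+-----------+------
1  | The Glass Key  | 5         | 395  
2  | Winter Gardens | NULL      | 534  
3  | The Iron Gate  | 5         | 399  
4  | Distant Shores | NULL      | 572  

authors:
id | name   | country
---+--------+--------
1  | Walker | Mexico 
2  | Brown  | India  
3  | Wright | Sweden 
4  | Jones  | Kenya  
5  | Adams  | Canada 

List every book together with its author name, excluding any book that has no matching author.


INNER JOIN keeps only books rows whose author_id matches an id in authors. Walk through each book:
  - book 1 (The Glass Key): author_id=5 -> matches Adams
  - book 2 (Winter Gardens): author_id=NULL, no match -> dropped
  - book 3 (The Iron Gate): author_id=5 -> matches Adams
  - book 4 (Distant Shores): author_id=NULL, no match -> dropped
So 2 of 4 rows are dropped.

SQL:
SELECT a.title, b.name AS author
FROM books a
INNER JOIN authors b ON a.author_id = b.id

Result:
title         | author
--------------+-------
The Glass Key | Adams 
The Iron Gate | Adams 


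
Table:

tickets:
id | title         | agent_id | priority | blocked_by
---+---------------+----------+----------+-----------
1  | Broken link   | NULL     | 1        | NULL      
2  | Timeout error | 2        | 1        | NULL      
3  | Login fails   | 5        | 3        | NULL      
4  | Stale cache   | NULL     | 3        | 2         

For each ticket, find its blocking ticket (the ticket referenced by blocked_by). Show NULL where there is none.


This is a self-join: tickets is joined to a second copy of itself, matching each row's blocked_by to another row's id. Use LEFT JOIN so rows with blocked_by=NULL are kept.
  - ticket 1 (Broken link): blocked_by=NULL -> NULL
  - ticket 2 (Timeout error): blocked_by=NULL -> NULL
  - ticket 3 (Login fails): blocked_by=NULL -> NULL
  - ticket 4 (Stale cache): blocked_by=2 -> Timeout error

SQL:
SELECT a.title AS item, b.title AS blocked_by
FROM tickets a
LEFT JOIN tickets b ON a.blocked_by = b.id

Result:
item          | blocked_by   
--------------+--------------
Broken link   | NULL         
Timeout error | NULL         
Login fails   | NULL         
Stale cache   | Timeout error


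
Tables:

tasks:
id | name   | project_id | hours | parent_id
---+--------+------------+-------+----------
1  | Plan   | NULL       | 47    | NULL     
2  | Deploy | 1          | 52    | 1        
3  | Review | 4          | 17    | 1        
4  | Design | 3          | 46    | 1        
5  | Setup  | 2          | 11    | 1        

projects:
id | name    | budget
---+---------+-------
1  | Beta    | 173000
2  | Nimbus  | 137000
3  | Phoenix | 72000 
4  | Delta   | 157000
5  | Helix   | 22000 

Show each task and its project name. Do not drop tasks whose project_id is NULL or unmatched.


LEFT JOIN keeps every row from tasks (the left table); where project_id has no match in projects, the project columns become NULL. Walk through each task:
  - task 1 (Plan): project_id=NULL, no match -> kept with NULL
  - task 2 (Deploy): project_id=1 -> matches Beta
  - task 3 (Review): project_id=4 -> matches Delta
  - task 4 (Design): project_id=3 -> matches Phoenix
  - task 5 (Setup): project_id=2 -> matches Nimbus
All 5 rows appear; 1 has NULL project.

SQL:
SELECT a.name, b.name AS project
FROM tasks a
LEFT JOIN projects b ON a.project_id = b.id

Result:
name   | project
-------+--------
Plan   | NULL   
Deploy | Beta   
Review | Delta  
Design | Phoenix
Setup  | Nimbus 


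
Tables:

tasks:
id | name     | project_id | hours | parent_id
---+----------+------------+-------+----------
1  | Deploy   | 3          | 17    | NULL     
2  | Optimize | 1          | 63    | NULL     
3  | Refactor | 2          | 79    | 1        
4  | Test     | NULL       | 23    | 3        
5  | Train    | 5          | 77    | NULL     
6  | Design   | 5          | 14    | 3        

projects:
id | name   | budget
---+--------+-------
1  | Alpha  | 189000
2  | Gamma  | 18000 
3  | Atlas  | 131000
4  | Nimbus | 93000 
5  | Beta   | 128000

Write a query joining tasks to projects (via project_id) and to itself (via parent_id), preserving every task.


Two LEFT JOINs from the same base table tasks: one to projects via project_id, one to tasks itself via parent_id. Both are LEFT so every task is preserved.
Match against projects:
  - task 1 (Deploy): project_id=3 -> matches Atlas
  - task 2 (Optimize): project_id=1 -> matches Alpha
  - task 3 (Refactor): project_id=2 -> matches Gamma
  - task 4 (Test): project_id=NULL, no match -> kept with NULL
  - task 5 (Train): project_id=5 -> matches Beta
  - task 6 (Design): project_id=5 -> matches Beta
Match against tasks (self):
  - task 1 (Deploy): parent_id=NULL -> NULL
  - task 2 (Optimize): parent_id=NULL -> NULL
  - task 3 (Refactor): parent_id=1 -> Deploy
  - task 4 (Test): parent_id=3 -> Refactor
  - task 5 (Train): parent_id=NULL -> NULL
  - task 6 (Design): parent_id=3 -> Refactor

SQL:
SELECT a.name, b.name AS project, c.name AS parent
FROM tasks a
LEFT JOIN projects b ON a.project_id = b.id
LEFT JOIN tasks c ON a.parent_id = c.id

Result:
name     | project | parent  
---------+---------+---------
Deploy   | Atlas   | NULL    
Optimize | Alpha   | NULL    
Refactor | Gamma   | Deploy  
Test     | NULL    | Refactor
Train    | Beta    | NULL    
Design   | Beta    | Refactor


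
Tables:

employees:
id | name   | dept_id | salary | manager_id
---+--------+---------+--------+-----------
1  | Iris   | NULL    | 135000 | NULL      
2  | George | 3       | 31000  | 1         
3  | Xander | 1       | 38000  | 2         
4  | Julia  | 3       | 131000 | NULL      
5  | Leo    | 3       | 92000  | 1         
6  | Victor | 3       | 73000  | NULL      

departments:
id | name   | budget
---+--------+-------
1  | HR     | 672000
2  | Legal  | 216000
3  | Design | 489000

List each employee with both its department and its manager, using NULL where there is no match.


Two LEFT JOINs from the same base table employees: one to departments via dept_id, one to employees itself via manager_id. Both are LEFT so every employee is preserved.
Match against departments:
  - employee 1 (Iris): dept_id=NULL, no match -> kept with NULL
  - employee 2 (George): dept_id=3 -> matches Design
  - employee 3 (Xander): dept_id=1 -> matches HR
  - employee 4 (Julia): dept_id=3 -> matches Design
  - employee 5 (Leo): dept_id=3 -> matches Design
  - employee 6 (Victor): dept_id=3 -> matches Design
Match against employees (self):
  - employee 1 (Iris): manager_id=NULL -> NULL
  - employee 2 (George): manager_id=1 -> Iris
  - employee 3 (Xander): manager_id=2 -> George
  - employee 4 (Julia): manager_id=NULL -> NULL
  - employee 5 (Leo): manager_id=1 -> Iris
  - employee 6 (Victor): manager_id=NULL -> NULL

SQL:
SELECT a.name, b.name AS department, c.name AS manager
FROM employees a
LEFT JOIN departments b ON a.dept_id = b.id
LEFT JOIN employees c ON a.manager_id = c.id

Result:
name   | department | manager
-------+------------+--------
Iris   | NULL       | NULL   
George | Design     | Iris   
Xander | HR         | George 
Julia  | Design     | NULL   
Leo    | Design     | Iris   
Victor | Design     | NULL   


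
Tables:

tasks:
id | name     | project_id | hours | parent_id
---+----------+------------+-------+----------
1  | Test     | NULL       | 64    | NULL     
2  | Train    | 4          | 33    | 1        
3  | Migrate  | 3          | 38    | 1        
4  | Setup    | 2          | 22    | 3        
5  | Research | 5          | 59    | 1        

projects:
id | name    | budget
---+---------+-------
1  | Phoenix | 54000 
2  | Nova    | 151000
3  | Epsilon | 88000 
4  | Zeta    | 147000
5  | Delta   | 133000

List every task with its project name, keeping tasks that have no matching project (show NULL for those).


LEFT JOIN keeps every row from tasks (the left table); where project_id has no match in projects, the project columns become NULL. Walk through each task:
  - task 1 (Test): project_id=NULL, no match -> kept with NULL
  - task 2 (Train): project_id=4 -> matches Zeta
  - task 3 (Migrate): project_id=3 -> matches Epsilon
  - task 4 (Setup): project_id=2 -> matches Nova
  - task 5 (Research): project_id=5 -> matches Delta
All 5 rows appear; 1 has NULL project.

SQL:
SELECT a.name, b.name AS project
FROM tasks a
LEFT JOIN projects b ON a.project_id = b.id

Result:
name     | project
---------+--------
Test     | NULL   
Train    | Zeta   
Migrate  | Epsilon
Setup    | Nova   
Research | Delta  


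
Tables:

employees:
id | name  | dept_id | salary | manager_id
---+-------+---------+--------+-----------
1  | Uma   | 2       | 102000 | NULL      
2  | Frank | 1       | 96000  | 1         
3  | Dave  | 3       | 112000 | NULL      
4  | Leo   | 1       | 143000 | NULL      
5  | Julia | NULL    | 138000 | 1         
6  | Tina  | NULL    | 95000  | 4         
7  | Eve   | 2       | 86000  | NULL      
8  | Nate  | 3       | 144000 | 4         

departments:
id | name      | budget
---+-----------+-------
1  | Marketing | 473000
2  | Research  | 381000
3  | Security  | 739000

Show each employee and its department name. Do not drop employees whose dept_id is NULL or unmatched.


LEFT JOIN keeps every row from employees (the left table); where dept_id has no match in departments, the department columns become NULL. Walk through each employee:
  - employee 1 (Uma): dept_id=2 -> matches Research
  - employee 2 (Frank): dept_id=1 -> matches Marketing
  - employee 3 (Dave): dept_id=3 -> matches Security
  - employee 4 (Leo): dept_id=1 -> matches Marketing
  - employee 5 (Julia): dept_id=NULL, no match -> kept with NULL
  - employee 6 (Tina): dept_id=NULL, no match -> kept with NULL
  - employee 7 (Eve): dept_id=2 -> matches Research
  - employee 8 (Nate): dept_id=3 -> matches Security
All 8 rows appear; 2 have NULL department.

SQL:
SELECT a.name, b.name AS department
FROM employees a
LEFT JOIN departments b ON a.dept_id = b.id

Result:
name  | department
------+-----------
Uma   | Research  
Frank | Marketing 
Dave  | Security  
Leo   | Marketing 
Julia | NULL      
Tina  | NULL      
Eve   | Research  
Nate  | Security  


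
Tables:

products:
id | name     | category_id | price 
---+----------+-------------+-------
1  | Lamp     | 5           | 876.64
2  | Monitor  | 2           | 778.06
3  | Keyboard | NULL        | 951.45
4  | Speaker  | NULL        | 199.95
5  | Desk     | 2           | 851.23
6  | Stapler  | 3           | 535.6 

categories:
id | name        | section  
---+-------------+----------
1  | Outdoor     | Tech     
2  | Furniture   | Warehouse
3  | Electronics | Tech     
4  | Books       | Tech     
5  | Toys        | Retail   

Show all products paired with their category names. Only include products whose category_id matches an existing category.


INNER JOIN keeps only products rows whose category_id matches an id in categories. Walk through each product:
  - product 1 (Lamp): category_id=5 -> matches Toys
  - product 2 (Monitor): category_id=2 -> matches Furniture
  - product 3 (Keyboard): category_id=NULL, no match -> dropped
  - product 4 (Speaker): category_id=NULL, no match -> dropped
  - product 5 (Desk): category_id=2 -> matches Furniture
  - product 6 (Stapler): category_id=3 -> matches Electronics
So 2 of 6 rows are dropped.

SQL:
SELECT a.name, b.name AS category
FROM products a
INNER JOIN categories b ON a.category_id = b.id

Result:
name    | category   
--------+------------
Lamp    | Toys       
Monitor | Furniture  
Desk    | Furniture  
Stapler | Electronics


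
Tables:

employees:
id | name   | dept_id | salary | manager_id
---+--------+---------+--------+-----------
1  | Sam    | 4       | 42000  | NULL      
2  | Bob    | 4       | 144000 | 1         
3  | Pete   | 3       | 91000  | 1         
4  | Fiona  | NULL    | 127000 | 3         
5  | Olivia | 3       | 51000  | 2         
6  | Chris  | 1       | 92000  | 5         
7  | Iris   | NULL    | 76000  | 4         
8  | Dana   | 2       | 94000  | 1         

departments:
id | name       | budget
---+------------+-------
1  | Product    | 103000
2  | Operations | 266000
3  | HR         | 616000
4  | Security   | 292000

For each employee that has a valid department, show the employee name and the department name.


INNER JOIN keeps only employees rows whose dept_id matches an id in departments. Walk through each employee:
  - employee 1 (Sam): dept_id=4 -> matches Security
  - employee 2 (Bob): dept_id=4 -> matches Security
  - employee 3 (Pete): dept_id=3 -> matches HR
  - employee 4 (Fiona): dept_id=NULL, no match -> dropped
  - employee 5 (Olivia): dept_id=3 -> matches HR
  - employee 6 (Chris): dept_id=1 -> matches Product
  - employee 7 (Iris): dept_id=NULL, no match -> dropped
  - employee 8 (Dana): dept_id=2 -> matches Operations
So 2 of 8 rows are dropped.

SQL:
SELECT a.name, b.name AS department
FROM employees a
INNER JOIN departments b ON a.dept_id = b.id

Result:
name   | department
-------+-----------
Sam    | Security  
Bob    | Security  
Pete   | HR        
Olivia | HR        
Chris  | Product   
Dana   | Operations


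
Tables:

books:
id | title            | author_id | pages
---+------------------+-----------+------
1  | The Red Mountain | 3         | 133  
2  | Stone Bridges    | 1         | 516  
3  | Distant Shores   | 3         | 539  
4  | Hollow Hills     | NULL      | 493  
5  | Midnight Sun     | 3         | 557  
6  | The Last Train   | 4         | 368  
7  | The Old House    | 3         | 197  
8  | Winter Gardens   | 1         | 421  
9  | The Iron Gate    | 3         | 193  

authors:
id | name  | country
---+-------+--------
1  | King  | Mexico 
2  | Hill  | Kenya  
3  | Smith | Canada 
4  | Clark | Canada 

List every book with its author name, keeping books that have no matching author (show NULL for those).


LEFT JOIN keeps every row from books (the left table); where author_id has no match in authors, the author columns become NULL. Walk through each book:
  - book 1 (The Red Mountain): author_id=3 -> matches Smith
  - book 2 (Stone Bridges): author_id=1 -> matches King
  - book 3 (Distant Shores): author_id=3 -> matches Smith
  - book 4 (Hollow Hills): author_id=NULL, no match -> kept with NULL
  - book 5 (Midnight Sun): author_id=3 -> matches Smith
  - book 6 (The Last Train): author_id=4 -> matches Clark
  - book 7 (The Old House): author_id=3 -> matches Smith
  - book 8 (Winter Gardens): author_id=1 -> matches King
  - book 9 (The Iron Gate): author_id=3 -> matches Smith
All 9 rows appear; 1 has NULL author.

SQL:
SELECT a.title, b.name AS author
FROM books a
LEFT JOIN authors b ON a.author_id = b.id

Result:
title            | author
-----------------+-------
The Red Mountain | Smith 
Stone Bridges    | King  
Distant Shores   | Smith 
Hollow Hills     | NULL  
Midnight Sun     | Smith 
The Last Train   | Clark 
The Old House    | Smith 
Winter Gardens   | King  
The Iron Gate    | Smith 


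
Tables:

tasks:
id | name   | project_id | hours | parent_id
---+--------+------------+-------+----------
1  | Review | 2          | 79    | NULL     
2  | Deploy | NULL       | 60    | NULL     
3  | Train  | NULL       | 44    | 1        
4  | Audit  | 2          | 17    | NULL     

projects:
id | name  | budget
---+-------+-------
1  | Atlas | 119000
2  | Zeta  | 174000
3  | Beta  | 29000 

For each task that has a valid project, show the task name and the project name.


INNER JOIN keeps only tasks rows whose project_id matches an id in projects. Walk through each task:
  - task 1 (Review): project_id=2 -> matches Zeta
  - task 2 (Deploy): project_id=NULL, no match -> dropped
  - task 3 (Train): project_id=NULL, no match -> dropped
  - task 4 (Audit): project_id=2 -> matches Zeta
So 2 of 4 rows are dropped.

SQL:
SELECT a.name, b.name AS project
FROM tasks a
INNER JOIN projects b ON a.project_id = b.id

Result:
name   | project
-------+--------
Review | Zeta   
Audit  | Zeta   


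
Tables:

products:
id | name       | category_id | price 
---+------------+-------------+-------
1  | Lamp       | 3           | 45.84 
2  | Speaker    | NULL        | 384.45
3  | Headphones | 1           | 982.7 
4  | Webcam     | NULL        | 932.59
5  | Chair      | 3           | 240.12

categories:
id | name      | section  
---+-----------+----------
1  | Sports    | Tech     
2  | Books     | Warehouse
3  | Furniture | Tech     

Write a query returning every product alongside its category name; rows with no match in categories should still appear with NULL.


LEFT JOIN keeps every row from products (the left table); where category_id has no match in categories, the category columns become NULL. Walk through each product:
  - product 1 (Lamp): category_id=3 -> matches Furniture
  - product 2 (Speaker): category_id=NULL, no match -> kept with NULL
  - product 3 (Headphones): category_id=1 -> matches Sports
  - product 4 (Webcam): category_id=NULL, no match -> kept with NULL
  - product 5 (Chair): category_id=3 -> matches Furniture
All 5 rows appear; 2 have NULL category.

SQL:
SELECT a.name, b.name AS category
FROM products a
LEFT JOIN categories b ON a.category_id = b.id

Result:
name       | category 
-----------+----------
Lamp       | Furniture
Speaker    | NULL     
Headphones | Sports   
Webcam     | NULL     
Chair      | Furniture


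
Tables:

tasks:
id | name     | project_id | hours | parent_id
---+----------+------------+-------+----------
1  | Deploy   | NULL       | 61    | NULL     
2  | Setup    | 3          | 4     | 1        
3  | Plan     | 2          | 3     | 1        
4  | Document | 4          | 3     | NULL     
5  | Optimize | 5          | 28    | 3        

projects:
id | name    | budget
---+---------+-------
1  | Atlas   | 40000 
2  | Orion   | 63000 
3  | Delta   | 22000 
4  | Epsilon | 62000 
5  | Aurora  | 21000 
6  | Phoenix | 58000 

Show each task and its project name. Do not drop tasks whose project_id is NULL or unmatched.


LEFT JOIN keeps every row from tasks (the left table); where project_id has no match in projects, the project columns become NULL. Walk through each task:
  - task 1 (Deploy): project_id=NULL, no match -> kept with NULL
  - task 2 (Setup): project_id=3 -> matches Delta
  - task 3 (Plan): project_id=2 -> matches Orion
  - task 4 (Document): project_id=4 -> matches Epsilon
  - task 5 (Optimize): project_id=5 -> matches Aurora
All 5 rows appear; 1 has NULL project.

SQL:
SELECT a.name, b.name AS project
FROM tasks a
LEFT JOIN projects b ON a.project_id = b.id

Result:
name     | project
---------+--------
Deploy   | NULL   
Setup    | Delta  
Plan     | Orion  
Document | Epsilon
Optimize | Aurora 


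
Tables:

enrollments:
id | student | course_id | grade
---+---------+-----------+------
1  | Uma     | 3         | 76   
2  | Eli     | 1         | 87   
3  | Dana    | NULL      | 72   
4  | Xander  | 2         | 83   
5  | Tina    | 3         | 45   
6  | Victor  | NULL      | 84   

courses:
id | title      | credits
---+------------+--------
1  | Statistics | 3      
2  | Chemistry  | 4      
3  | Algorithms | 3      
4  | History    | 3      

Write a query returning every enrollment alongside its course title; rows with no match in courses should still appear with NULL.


LEFT JOIN keeps every row from enrollments (the left table); where course_id has no match in courses, the course columns become NULL. Walk through each enrollment:
  - enrollment 1 (Uma): course_id=3 -> matches Algorithms
  - enrollment 2 (Eli): course_id=1 -> matches Statistics
  - enrollment 3 (Dana): course_id=NULL, no match -> kept with NULL
  - enrollment 4 (Xander): course_id=2 -> matches Chemistry
  - enrollment 5 (Tina): course_id=3 -> matches Algorithms
  - enrollment 6 (Victor): course_id=NULL, no match -> kept with NULL
All 6 rows appear; 2 have NULL course.

SQL:
SELECT a.student, b.title AS course
FROM enrollments a
LEFT JOIN courses b ON a.course_id = b.id

Result:
student | course    
--------+-----------
Uma     | Algorithms
Eli     | Statistics
Dana    | NULL      
Xander  | Chemistry 
Tina    | Algorithms
Victor  | NULL      


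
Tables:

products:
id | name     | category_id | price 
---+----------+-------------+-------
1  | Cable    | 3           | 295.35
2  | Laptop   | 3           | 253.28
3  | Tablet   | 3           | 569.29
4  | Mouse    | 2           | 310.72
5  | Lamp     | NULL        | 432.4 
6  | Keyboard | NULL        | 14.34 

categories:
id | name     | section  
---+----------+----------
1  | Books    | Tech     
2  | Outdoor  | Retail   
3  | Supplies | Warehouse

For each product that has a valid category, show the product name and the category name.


INNER JOIN keeps only products rows whose category_id matches an id in categories. Walk through each product:
  - product 1 (Cable): category_id=3 -> matches Supplies
  - product 2 (Laptop): category_id=3 -> matches Supplies
  - product 3 (Tablet): category_id=3 -> matches Supplies
  - product 4 (Mouse): category_id=2 -> matches Outdoor
  - product 5 (Lamp): category_id=NULL, no match -> dropped
  - product 6 (Keyboard): category_id=NULL, no match -> dropped
So 2 of 6 rows are dropped.

SQL:
SELECT a.name, b.name AS category
FROM products a
INNER JOIN categories b ON a.category_id = b.id

Result:
name   | category
-------+---------
Cable  | Supplies
Laptop | Supplies
Tablet | Supplies
Mouse  | Outdoor 


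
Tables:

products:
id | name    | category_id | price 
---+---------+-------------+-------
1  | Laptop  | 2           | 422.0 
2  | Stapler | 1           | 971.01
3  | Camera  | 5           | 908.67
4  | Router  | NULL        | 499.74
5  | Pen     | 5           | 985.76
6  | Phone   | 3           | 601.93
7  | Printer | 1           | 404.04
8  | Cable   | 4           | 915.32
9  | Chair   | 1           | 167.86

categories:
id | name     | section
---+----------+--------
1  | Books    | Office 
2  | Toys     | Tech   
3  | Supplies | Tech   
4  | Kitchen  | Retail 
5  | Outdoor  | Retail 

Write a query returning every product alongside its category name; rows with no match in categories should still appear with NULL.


LEFT JOIN keeps every row from products (the left table); where category_id has no match in categories, the category columns become NULL. Walk through each product:
  - product 1 (Laptop): category_id=2 -> matches Toys
  - product 2 (Stapler): category_id=1 -> matches Books
  - product 3 (Camera): category_id=5 -> matches Outdoor
  - product 4 (Router): category_id=NULL, no match -> kept with NULL
  - product 5 (Pen): category_id=5 -> matches Outdoor
  - product 6 (Phone): category_id=3 -> matches Supplies
  - product 7 (Printer): category_id=1 -> matches Books
  - product 8 (Cable): category_id=4 -> matches Kitchen
  - product 9 (Chair): category_id=1 -> matches Books
All 9 rows appear; 1 has NULL category.

SQL:
SELECT a.name, b.name AS category
FROM products a
LEFT JOIN categories b ON a.category_id = b.id

Result:
name    | category
--------+---------
Laptop  | Toys    
Stapler | Books   
Camera  | Outdoor 
Router  | NULL    
Pen     | Outdoor 
Phone   | Supplies
Printer | Books   
Cable   | Kitchen 
Chair   | Books   


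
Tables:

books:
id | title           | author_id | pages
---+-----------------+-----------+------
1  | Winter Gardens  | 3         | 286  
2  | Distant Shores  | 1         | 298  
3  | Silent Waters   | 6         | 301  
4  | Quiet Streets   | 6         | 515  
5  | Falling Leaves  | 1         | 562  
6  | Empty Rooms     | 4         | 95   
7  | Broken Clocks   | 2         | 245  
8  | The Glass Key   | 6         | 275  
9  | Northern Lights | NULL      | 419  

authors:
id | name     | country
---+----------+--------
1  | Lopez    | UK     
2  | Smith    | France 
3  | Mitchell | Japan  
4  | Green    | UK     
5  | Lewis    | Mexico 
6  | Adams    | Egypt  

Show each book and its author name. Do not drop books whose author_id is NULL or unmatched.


LEFT JOIN keeps every row from books (the left table); where author_id has no match in authors, the author columns become NULL. Walk through each book:
  - book 1 (Winter Gardens): author_id=3 -> matches Mitchell
  - book 2 (Distant Shores): author_id=1 -> matches Lopez
  - book 3 (Silent Waters): author_id=6 -> matches Adams
  - book 4 (Quiet Streets): author_id=6 -> matches Adams
  - book 5 (Falling Leaves): author_id=1 -> matches Lopez
  - book 6 (Empty Rooms): author_id=4 -> matches Green
  - book 7 (Broken Clocks): author_id=2 -> matches Smith
  - book 8 (The Glass Key): author_id=6 -> matches Adams
  - book 9 (Northern Lights): author_id=NULL, no match -> kept with NULL
All 9 rows appear; 1 has NULL author.

SQL:
SELECT a.title, b.name AS author
FROM books a
LEFT JOIN authors b ON a.author_id = b.id

Result:
title           | author  
----------------+---------
Winter Gardens  | Mitchell
Distant Shores  | Lopez   
Silent Waters   | Adams   
Quiet Streets   | Adams   
Falling Leaves  | Lopez   
Empty Rooms     | Green   
Broken Clocks   | Smith   
The Glass Key   | Adams   
Northern Lights | NULL    


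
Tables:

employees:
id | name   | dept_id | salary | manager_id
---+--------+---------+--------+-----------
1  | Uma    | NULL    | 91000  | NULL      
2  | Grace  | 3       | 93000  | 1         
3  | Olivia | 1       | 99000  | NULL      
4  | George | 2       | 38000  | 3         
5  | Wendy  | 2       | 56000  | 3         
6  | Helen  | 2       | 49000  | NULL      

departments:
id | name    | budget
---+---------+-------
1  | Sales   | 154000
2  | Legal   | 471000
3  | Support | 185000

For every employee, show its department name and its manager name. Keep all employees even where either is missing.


Two LEFT JOINs from the same base table employees: one to departments via dept_id, one to employees itself via manager_id. Both are LEFT so every employee is preserved.
Match against departments:
  - employee 1 (Uma): dept_id=NULL, no match -> kept with NULL
  - employee 2 (Grace): dept_id=3 -> matches Support
  - employee 3 (Olivia): dept_id=1 -> matches Sales
  - employee 4 (George): dept_id=2 -> matches Legal
  - employee 5 (Wendy): dept_id=2 -> matches Legal
  - employee 6 (Helen): dept_id=2 -> matches Legal
Match against employees (self):
  - employee 1 (Uma): manager_id=NULL -> NULL
  - employee 2 (Grace): manager_id=1 -> Uma
  - employee 3 (Olivia): manager_id=NULL -> NULL
  - employee 4 (George): manager_id=3 -> Olivia
  - employee 5 (Wendy): manager_id=3 -> Olivia
  - employee 6 (Helen): manager_id=NULL -> NULL

SQL:
SELECT a.name, b.name AS department, c.name AS manager
FROM employees a
LEFT JOIN departments b ON a.dept_id = b.id
LEFT JOIN employees c ON a.manager_id = c.id

Result:
name   | department | manager
-------+------------+--------
Uma    | NULL       | NULL   
Grace  | Support    | Uma    
Olivia | Sales      | NULL   
George | Legal      | Olivia 
Wendy  | Legal      | Olivia 
Helen  | Legal      | NULL   


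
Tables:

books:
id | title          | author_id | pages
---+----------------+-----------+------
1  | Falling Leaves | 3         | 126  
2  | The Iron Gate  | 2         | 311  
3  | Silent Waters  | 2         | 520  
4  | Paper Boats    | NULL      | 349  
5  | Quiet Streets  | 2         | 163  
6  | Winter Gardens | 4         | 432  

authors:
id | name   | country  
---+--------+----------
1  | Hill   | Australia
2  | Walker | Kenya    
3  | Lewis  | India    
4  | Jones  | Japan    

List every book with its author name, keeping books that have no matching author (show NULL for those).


LEFT JOIN keeps every row from books (the left table); where author_id has no match in authors, the author columns become NULL. Walk through each book:
  - book 1 (Falling Leaves): author_id=3 -> matches Lewis
  - book 2 (The Iron Gate): author_id=2 -> matches Walker
  - book 3 (Silent Waters): author_id=2 -> matches Walker
  - book 4 (Paper Boats): author_id=NULL, no match -> kept with NULL
  - book 5 (Quiet Streets): author_id=2 -> matches Walker
  - book 6 (Winter Gardens): author_id=4 -> matches Jones
All 6 rows appear; 1 has NULL author.

SQL:
SELECT a.title, b.name AS author
FROM books a
LEFT JOIN authors b ON a.author_id = b.id

Result:
title          | author
---------------+-------
Falling Leaves | Lewis 
The Iron Gate  | Walker
Silent Waters  | Walker
Paper Boats    | NULL  
Quiet Streets  | Walker
Winter Gardens | Jones 


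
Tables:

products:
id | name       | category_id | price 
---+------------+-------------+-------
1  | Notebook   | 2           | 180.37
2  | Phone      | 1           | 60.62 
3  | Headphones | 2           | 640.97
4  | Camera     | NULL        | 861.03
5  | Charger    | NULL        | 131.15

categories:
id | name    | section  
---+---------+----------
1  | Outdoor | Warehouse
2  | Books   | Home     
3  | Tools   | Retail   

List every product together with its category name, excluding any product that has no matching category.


INNER JOIN keeps only products rows whose category_id matches an id in categories. Walk through each product:
  - product 1 (Notebook): category_id=2 -> matches Books
  - product 2 (Phone): category_id=1 -> matches Outdoor
  - product 3 (Headphones): category_id=2 -> matches Books
  - product 4 (Camera): category_id=NULL, no match -> dropped
  - product 5 (Charger): category_id=NULL, no match -> dropped
So 2 of 5 rows are dropped.

SQL:
SELECT a.name, b.name AS category
FROM products a
INNER JOIN categories b ON a.category_id = b.id

Result:
name       | category
-----------+---------
Notebook   | Books   
Phone      | Outdoor 
Headphones | Books   


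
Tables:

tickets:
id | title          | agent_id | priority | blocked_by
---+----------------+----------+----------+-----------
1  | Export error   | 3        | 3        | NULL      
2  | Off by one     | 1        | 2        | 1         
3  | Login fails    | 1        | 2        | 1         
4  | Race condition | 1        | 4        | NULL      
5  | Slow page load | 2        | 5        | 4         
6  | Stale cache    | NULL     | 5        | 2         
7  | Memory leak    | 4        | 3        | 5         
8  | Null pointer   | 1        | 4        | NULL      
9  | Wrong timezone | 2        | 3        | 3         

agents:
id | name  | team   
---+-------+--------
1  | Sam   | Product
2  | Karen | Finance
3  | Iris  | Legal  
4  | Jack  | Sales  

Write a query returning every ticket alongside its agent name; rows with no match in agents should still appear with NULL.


LEFT JOIN keeps every row from tickets (the left table); where agent_id has no match in agents, the agent columns become NULL. Walk through each ticket:
  - ticket 1 (Export error): agent_id=3 -> matches Iris
  - ticket 2 (Off by one): agent_id=1 -> matches Sam
  - ticket 3 (Login fails): agent_id=1 -> matches Sam
  - ticket 4 (Race condition): agent_id=1 -> matches Sam
  - ticket 5 (Slow page load): agent_id=2 -> matches Karen
  - ticket 6 (Stale cache): agent_id=NULL, no match -> kept with NULL
  - ticket 7 (Memory leak): agent_id=4 -> matches Jack
  - ticket 8 (Null pointer): agent_id=1 -> matches Sam
  - ticket 9 (Wrong timezone): agent_id=2 -> matches Karen
All 9 rows appear; 1 has NULL agent.

SQL:
SELECT a.title, b.name AS agent
FROM tickets a
LEFT JOIN agents b ON a.agent_id = b.id

Result:
title          | agent
---------------+------
Export error   | Iris 
Off by one     | Sam  
Login fails    | Sam  
Race condition | Sam  
Slow page load | Karen
Stale cache    | NULL 
Memory leak    | Jack 
Null pointer   | Sam  
Wrong timezone | Karen
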